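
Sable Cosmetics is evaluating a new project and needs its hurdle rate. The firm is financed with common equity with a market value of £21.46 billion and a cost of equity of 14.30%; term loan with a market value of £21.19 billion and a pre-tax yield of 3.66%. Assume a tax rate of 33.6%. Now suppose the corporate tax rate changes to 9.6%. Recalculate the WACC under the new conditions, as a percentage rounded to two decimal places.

After the change:
Total capital V = 21.46 + 21.19 = 42.65.
Equity: weight = 21.46/42.65 = 0.5032; cost = 14.3%.
Term loan: weight = 21.19/42.65 = 0.4968; after-tax cost = 3.66% × (1 − 9.6%) = 3.3086%.
WACC = 0.5032 × 14.3000% + 0.4968 × 3.3086% = 8.8391%.

8.84%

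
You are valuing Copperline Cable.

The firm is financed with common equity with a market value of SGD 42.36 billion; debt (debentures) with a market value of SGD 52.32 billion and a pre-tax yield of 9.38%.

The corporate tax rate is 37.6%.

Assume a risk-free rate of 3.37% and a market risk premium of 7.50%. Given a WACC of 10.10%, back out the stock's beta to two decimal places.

Total capital V = 42.36 + 52.32 = 94.68.
Equity weight = 42.36/94.68 = 0.4474.
Debentures weight = 52.32/94.68 = 0.5526.
Debt contribution = 0.5526 × 9.38% × (1 − 37.6%) = 3.2344%.
Required equity contribution = 10.1% − 3.2344% = 6.8656%  ⇒  Re = 15.3454%.
CAPM: 15.3454% = 3.37% + β × 7.5%  ⇒  β = 1.5967.

1.60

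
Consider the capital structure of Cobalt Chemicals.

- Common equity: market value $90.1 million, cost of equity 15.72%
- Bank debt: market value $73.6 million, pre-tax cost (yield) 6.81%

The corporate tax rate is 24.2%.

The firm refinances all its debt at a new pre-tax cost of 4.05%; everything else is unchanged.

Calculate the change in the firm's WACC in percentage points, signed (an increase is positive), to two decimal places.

Current WACC:
Total capital V = 90.1 + 73.6 = 163.7.
Equity: weight = 90.1/163.7 = 0.5504; cost = 15.72%.
Bank debt: weight = 73.6/163.7 = 0.4496; after-tax cost = 6.81% × (1 − 24.2%) = 5.1620%.
WACC = 0.5504 × 15.7200% + 0.4496 × 5.1620% = 10.9731%.
After the change:
Total capital V = 90.1 + 73.6 = 163.7.
Equity: weight = 90.1/163.7 = 0.5504; cost = 15.72%.
Bank debt: weight = 73.6/163.7 = 0.4496; after-tax cost = 4.05% × (1 − 24.2%) = 3.0699%.
WACC = 0.5504 × 15.7200% + 0.4496 × 3.0699% = 10.0325%.
Change in WACC = 10.0325% − 10.9731% = -0.9406 pp.

-0.94 pp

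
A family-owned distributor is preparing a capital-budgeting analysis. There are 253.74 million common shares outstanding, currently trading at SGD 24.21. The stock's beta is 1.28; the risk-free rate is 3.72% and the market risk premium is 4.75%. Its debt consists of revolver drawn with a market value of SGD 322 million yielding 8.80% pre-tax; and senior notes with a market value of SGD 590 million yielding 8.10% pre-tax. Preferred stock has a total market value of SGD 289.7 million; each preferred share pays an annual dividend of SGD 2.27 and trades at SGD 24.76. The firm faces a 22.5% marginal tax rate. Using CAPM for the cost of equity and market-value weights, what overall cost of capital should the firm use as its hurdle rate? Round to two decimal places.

Cost of equity via CAPM: Re = 3.72% + 1.28 × 4.75% = 9.8000%.
Cost of preferred: Rp = 2.27 / 24.76 = 9.1680%.
Market value of equity E = 24.21 × 253.74m = 6143.0454m.
Total capital V = 6143.0454 + 289.7 + 322 + 590 = 7344.7454.
Equity: weight = 6143.0454/7344.7454 = 0.8364; cost = 9.8%.
Preferred: weight = 289.7/7344.7454 = 0.0394; cost = 9.168%.
Revolver drawn: weight = 322/7344.7454 = 0.0438; after-tax cost = 8.8% × (1 − 22.5%) = 6.8200%.
Senior notes: weight = 590/7344.7454 = 0.0803; after-tax cost = 8.1% × (1 − 22.5%) = 6.2775%.
WACC = 0.8364 × 9.8000% + 0.0394 × 9.1680% + 0.0438 × 6.8200% + 0.0803 × 6.2775% = 9.3615%.

9.36%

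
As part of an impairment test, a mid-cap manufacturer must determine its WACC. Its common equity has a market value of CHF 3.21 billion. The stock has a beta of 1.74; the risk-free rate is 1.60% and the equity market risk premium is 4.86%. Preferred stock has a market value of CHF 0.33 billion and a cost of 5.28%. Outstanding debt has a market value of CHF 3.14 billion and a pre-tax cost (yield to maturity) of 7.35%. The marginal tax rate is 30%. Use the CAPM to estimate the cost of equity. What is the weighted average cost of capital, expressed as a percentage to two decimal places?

7.51%

Cost of equity via CAPM: Re = 1.6% + 1.74 × 4.86% = 10.0564%.
Total capital V = 3.21 + 0.33 + 3.14 = 6.68.
Equity: weight = 3.21/6.68 = 0.4805; cost = 10.0564%.
Preferred: weight = 0.33/6.68 = 0.0494; cost = 5.28%.
Debt: weight = 3.14/6.68 = 0.4701; after-tax cost = 7.35% × (1 − 30%) = 5.1450%.
WACC = 0.4805 × 10.0564% + 0.0494 × 5.2800% + 0.4701 × 5.1450% = 7.5118%.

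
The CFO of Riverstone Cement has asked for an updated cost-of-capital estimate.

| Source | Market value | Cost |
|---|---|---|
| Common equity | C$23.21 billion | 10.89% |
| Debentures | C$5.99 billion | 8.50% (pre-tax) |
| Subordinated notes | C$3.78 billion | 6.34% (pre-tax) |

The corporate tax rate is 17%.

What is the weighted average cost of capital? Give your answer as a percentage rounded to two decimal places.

9.55%

Total capital V = 23.21 + 5.99 + 3.78 = 32.98.
Equity: weight = 23.21/32.98 = 0.7038; cost = 10.89%.
Debentures: weight = 5.99/32.98 = 0.1816; after-tax cost = 8.5% × (1 − 17%) = 7.0550%.
Subordinated notes: weight = 3.78/32.98 = 0.1146; after-tax cost = 6.34% × (1 − 17%) = 5.2622%.
WACC = 0.7038 × 10.8900% + 0.1816 × 7.0550% + 0.1146 × 5.2622% = 9.5484%.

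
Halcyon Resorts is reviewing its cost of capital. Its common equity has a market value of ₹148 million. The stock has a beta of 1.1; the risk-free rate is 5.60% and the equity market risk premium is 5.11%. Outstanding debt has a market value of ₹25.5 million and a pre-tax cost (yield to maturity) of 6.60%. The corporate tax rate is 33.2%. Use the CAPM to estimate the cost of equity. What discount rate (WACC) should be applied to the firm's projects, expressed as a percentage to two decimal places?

Cost of equity via CAPM: Re = 5.6% + 1.1 × 5.11% = 11.2210%.
Total capital V = 148 + 25.5 = 173.5.
Equity: weight = 148/173.5 = 0.8530; cost = 11.221%.
Debt: weight = 25.5/173.5 = 0.1470; after-tax cost = 6.6% × (1 − 33.2%) = 4.4088%.
WACC = 0.8530 × 11.2210% + 0.1470 × 4.4088% = 10.2198%.

10.22%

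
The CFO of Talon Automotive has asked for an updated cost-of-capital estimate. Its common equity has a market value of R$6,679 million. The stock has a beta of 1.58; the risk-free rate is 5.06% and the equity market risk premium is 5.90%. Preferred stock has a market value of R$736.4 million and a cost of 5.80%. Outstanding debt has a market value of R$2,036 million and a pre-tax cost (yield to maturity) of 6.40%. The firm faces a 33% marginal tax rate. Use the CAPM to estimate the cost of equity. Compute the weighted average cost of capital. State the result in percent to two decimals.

Cost of equity via CAPM: Re = 5.06% + 1.58 × 5.9% = 14.3820%.
Total capital V = 6679 + 736.4 + 2036 = 9451.4.
Equity: weight = 6679/9451.4 = 0.7067; cost = 14.382%.
Preferred: weight = 736.4/9451.4 = 0.0779; cost = 5.8%.
Debt: weight = 2036/9451.4 = 0.2154; after-tax cost = 6.4% × (1 − 33%) = 4.2880%.
WACC = 0.7067 × 14.3820% + 0.0779 × 5.8000% + 0.2154 × 4.2880% = 11.5389%.

11.54%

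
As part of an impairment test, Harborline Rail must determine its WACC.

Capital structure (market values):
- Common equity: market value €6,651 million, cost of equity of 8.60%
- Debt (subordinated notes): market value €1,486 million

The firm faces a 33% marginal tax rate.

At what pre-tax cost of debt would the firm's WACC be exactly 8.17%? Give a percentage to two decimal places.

Total capital V = 6651 + 1486 = 8137.
Equity weight = 6651/8137 = 0.8174.
Subordinated notes weight = 1486/8137 = 0.1826.
Equity contribution = 0.8174 × 8.6% = 7.0294%.
Remaining for debt = 8.17% − 7.0294% = 1.1406%.
Rd × (1 − 33%) × 0.1826 = 1.1406%  ⇒  Rd = 9.3215%.

9.32%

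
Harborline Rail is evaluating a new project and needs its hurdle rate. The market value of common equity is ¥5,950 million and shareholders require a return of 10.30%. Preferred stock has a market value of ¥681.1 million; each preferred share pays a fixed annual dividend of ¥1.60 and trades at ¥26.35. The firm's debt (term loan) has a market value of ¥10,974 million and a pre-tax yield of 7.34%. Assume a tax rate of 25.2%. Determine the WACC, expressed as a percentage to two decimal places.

Cost of preferred: Rp = 1.6 / 26.35 = 6.0721%.
Total capital V = 5950 + 681.1 + 10974 = 17605.1.
Equity: weight = 5950/17605.1 = 0.3380; cost = 10.3%.
Preferred: weight = 681.1/17605.1 = 0.0387; cost = 6.0721%.
Term loan: weight = 10974/17605.1 = 0.6233; after-tax cost = 7.34% × (1 − 25.2%) = 5.4903%.
WACC = 0.3380 × 10.3000% + 0.0387 × 6.0721% + 0.6233 × 5.4903% = 7.1384%.

7.14%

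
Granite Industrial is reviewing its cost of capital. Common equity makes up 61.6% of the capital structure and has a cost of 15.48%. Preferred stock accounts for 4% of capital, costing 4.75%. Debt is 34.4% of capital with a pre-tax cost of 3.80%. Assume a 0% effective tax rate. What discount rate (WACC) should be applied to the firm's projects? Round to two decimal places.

After-tax cost of debt = 3.8% × (1 − 0%) = 3.8000%.
WACC = 0.616 × 15.4800% + 0.040 × 4.7500% + 0.344 × 3.8000% = 11.0329%.

11.03%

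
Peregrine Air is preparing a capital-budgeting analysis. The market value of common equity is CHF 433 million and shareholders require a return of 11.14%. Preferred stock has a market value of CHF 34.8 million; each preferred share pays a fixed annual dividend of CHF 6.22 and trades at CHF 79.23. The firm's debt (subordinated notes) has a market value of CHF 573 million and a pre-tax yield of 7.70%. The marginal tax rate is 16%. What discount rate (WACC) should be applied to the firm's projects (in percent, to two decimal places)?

Cost of preferred: Rp = 6.22 / 79.23 = 7.8506%.
Total capital V = 433 + 34.8 + 573 = 1040.8.
Equity: weight = 433/1040.8 = 0.4160; cost = 11.14%.
Preferred: weight = 34.8/1040.8 = 0.0334; cost = 7.8506%.
Subordinated notes: weight = 573/1040.8 = 0.5505; after-tax cost = 7.7% × (1 − 16%) = 6.4680%.
WACC = 0.4160 × 11.1400% + 0.0334 × 7.8506% + 0.5505 × 6.4680% = 8.4579%.

8.46%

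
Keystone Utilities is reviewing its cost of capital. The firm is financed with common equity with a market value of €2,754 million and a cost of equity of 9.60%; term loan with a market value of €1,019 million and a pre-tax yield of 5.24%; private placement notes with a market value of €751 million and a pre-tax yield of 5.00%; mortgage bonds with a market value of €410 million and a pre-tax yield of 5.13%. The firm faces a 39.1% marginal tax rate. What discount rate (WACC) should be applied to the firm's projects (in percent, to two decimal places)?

6.74%

Total capital V = 2754 + 1019 + 751 + 410 = 4934.
Equity: weight = 2754/4934 = 0.5582; cost = 9.6%.
Term loan: weight = 1019/4934 = 0.2065; after-tax cost = 5.24% × (1 − 39.1%) = 3.1912%.
Private placement notes: weight = 751/4934 = 0.1522; after-tax cost = 5% × (1 − 39.1%) = 3.0450%.
Mortgage bonds: weight = 410/4934 = 0.0831; after-tax cost = 5.13% × (1 − 39.1%) = 3.1242%.
WACC = 0.5582 × 9.6000% + 0.2065 × 3.1912% + 0.1522 × 3.0450% + 0.0831 × 3.1242% = 6.7406%.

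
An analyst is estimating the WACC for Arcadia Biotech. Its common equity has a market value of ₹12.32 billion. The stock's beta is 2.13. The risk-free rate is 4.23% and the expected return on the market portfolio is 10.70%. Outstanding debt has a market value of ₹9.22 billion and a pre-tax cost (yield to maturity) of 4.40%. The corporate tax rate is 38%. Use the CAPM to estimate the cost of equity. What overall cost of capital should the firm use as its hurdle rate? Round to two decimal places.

11.47%

Market risk premium = 10.7% − 4.23% = 6.47%.
Cost of equity via CAPM: Re = 4.23% + 2.13 × 6.47% = 18.0111%.
Total capital V = 12.32 + 9.22 = 21.54.
Equity: weight = 12.32/21.54 = 0.5720; cost = 18.0111%.
Debt: weight = 9.22/21.54 = 0.4280; after-tax cost = 4.4% × (1 − 38%) = 2.7280%.
WACC = 0.5720 × 18.0111% + 0.4280 × 2.7280% = 11.4693%.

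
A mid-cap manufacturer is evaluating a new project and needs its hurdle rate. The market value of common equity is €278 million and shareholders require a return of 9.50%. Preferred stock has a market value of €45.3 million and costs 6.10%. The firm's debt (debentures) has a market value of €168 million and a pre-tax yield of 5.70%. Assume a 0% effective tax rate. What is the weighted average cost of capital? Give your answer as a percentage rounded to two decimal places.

7.89%

Total capital V = 278 + 45.3 + 168 = 491.3.
Equity: weight = 278/491.3 = 0.5658; cost = 9.5%.
Preferred: weight = 45.3/491.3 = 0.0922; cost = 6.1%.
Debentures: weight = 168/491.3 = 0.3419; after-tax cost = 5.7% × (1 − 0%) = 5.7000%.
WACC = 0.5658 × 9.5000% + 0.0922 × 6.1000% + 0.3419 × 5.7000% = 7.8871%.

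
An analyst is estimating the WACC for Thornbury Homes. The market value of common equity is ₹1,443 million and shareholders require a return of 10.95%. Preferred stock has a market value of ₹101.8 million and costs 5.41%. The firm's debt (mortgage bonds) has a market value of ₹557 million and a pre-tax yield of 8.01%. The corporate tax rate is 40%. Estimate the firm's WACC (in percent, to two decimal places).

9.05%

Total capital V = 1443 + 101.8 + 557 = 2101.8.
Equity: weight = 1443/2101.8 = 0.6866; cost = 10.95%.
Preferred: weight = 101.8/2101.8 = 0.0484; cost = 5.41%.
Mortgage bonds: weight = 557/2101.8 = 0.2650; after-tax cost = 8.01% × (1 − 40%) = 4.8060%.
WACC = 0.6866 × 10.9500% + 0.0484 × 5.4100% + 0.2650 × 4.8060% = 9.0534%.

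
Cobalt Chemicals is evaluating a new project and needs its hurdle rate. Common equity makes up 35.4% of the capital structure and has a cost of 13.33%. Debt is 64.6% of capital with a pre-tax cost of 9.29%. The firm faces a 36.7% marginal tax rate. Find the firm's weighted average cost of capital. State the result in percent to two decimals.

After-tax cost of debt = 9.29% × (1 − 36.7%) = 5.8806%.
WACC = 0.354 × 13.3300% + 0.646 × 5.8806% = 8.5177%.

8.52%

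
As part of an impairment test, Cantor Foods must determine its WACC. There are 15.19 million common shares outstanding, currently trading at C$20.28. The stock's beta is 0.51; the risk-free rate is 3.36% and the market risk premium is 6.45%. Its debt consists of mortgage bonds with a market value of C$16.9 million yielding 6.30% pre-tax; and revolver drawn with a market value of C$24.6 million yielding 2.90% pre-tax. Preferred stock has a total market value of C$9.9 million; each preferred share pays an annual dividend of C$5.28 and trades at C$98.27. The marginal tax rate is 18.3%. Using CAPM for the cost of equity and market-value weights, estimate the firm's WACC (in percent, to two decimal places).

6.25%

Cost of equity via CAPM: Re = 3.36% + 0.51 × 6.45% = 6.6495%.
Cost of preferred: Rp = 5.28 / 98.27 = 5.3730%.
Market value of equity E = 20.28 × 15.19m = 308.0532m.
Total capital V = 308.0532 + 9.9 + 16.9 + 24.6 = 359.4532.
Equity: weight = 308.0532/359.4532 = 0.8570; cost = 6.6495%.
Preferred: weight = 9.9/359.4532 = 0.0275; cost = 5.373%.
Mortgage bonds: weight = 16.9/359.4532 = 0.0470; after-tax cost = 6.3% × (1 − 18.3%) = 5.1471%.
Revolver drawn: weight = 24.6/359.4532 = 0.0684; after-tax cost = 2.9% × (1 − 18.3%) = 2.3693%.
WACC = 0.8570 × 6.6495% + 0.0275 × 5.3730% + 0.0470 × 5.1471% + 0.0684 × 2.3693% = 6.2508%.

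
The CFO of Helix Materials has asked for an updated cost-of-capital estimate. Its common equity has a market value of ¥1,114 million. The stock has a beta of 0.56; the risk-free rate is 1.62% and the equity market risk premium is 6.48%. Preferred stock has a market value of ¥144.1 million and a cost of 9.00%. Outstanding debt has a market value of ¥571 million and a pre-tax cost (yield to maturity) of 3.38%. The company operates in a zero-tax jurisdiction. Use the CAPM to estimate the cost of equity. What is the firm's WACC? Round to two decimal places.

Cost of equity via CAPM: Re = 1.62% + 0.56 × 6.48% = 5.2488%.
Total capital V = 1114 + 144.1 + 571 = 1829.1.
Equity: weight = 1114/1829.1 = 0.6090; cost = 5.2488%.
Preferred: weight = 144.1/1829.1 = 0.0788; cost = 9%.
Debt: weight = 571/1829.1 = 0.3122; after-tax cost = 3.38% × (1 − 0%) = 3.3800%.
WACC = 0.6090 × 5.2488% + 0.0788 × 9.0000% + 0.3122 × 3.3800% = 4.9609%.

4.96%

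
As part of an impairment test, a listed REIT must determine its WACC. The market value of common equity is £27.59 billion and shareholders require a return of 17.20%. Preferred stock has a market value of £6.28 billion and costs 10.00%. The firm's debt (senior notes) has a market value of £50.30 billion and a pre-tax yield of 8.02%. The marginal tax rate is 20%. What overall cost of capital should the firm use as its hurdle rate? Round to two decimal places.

10.22%

Total capital V = 27.59 + 6.28 + 50.3 = 84.17.
Equity: weight = 27.59/84.17 = 0.3278; cost = 17.2%.
Preferred: weight = 6.28/84.17 = 0.0746; cost = 10%.
Senior notes: weight = 50.3/84.17 = 0.5976; after-tax cost = 8.02% × (1 − 20%) = 6.4160%.
WACC = 0.3278 × 17.2000% + 0.0746 × 10.0000% + 0.5976 × 6.4160% = 10.2183%.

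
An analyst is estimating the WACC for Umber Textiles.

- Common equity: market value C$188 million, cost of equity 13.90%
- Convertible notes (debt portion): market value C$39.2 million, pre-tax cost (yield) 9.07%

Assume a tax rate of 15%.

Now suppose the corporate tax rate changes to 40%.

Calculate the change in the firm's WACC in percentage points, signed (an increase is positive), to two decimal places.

Current WACC:
Total capital V = 188 + 39.2 = 227.2.
Equity: weight = 188/227.2 = 0.8275; cost = 13.9%.
Convertible notes (debt portion): weight = 39.2/227.2 = 0.1725; after-tax cost = 9.07% × (1 − 15%) = 7.7095%.
WACC = 0.8275 × 13.9000% + 0.1725 × 7.7095% = 12.8319%.
After the change:
Total capital V = 188 + 39.2 = 227.2.
Equity: weight = 188/227.2 = 0.8275; cost = 13.9%.
Convertible notes (debt portion): weight = 39.2/227.2 = 0.1725; after-tax cost = 9.07% × (1 − 40%) = 5.4420%.
WACC = 0.8275 × 13.9000% + 0.1725 × 5.4420% = 12.4407%.
Change in WACC = 12.4407% − 12.8319% = -0.3912 pp.

-0.39 pp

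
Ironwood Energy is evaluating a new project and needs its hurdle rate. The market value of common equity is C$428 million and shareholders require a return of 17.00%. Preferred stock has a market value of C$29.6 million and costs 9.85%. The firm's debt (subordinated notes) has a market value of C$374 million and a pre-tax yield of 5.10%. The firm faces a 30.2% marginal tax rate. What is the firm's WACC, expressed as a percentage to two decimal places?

10.70%

Total capital V = 428 + 29.6 + 374 = 831.6.
Equity: weight = 428/831.6 = 0.5147; cost = 17%.
Preferred: weight = 29.6/831.6 = 0.0356; cost = 9.85%.
Subordinated notes: weight = 374/831.6 = 0.4497; after-tax cost = 5.1% × (1 − 30.2%) = 3.5598%.
WACC = 0.5147 × 17.0000% + 0.0356 × 9.8500% + 0.4497 × 3.5598% = 10.7010%.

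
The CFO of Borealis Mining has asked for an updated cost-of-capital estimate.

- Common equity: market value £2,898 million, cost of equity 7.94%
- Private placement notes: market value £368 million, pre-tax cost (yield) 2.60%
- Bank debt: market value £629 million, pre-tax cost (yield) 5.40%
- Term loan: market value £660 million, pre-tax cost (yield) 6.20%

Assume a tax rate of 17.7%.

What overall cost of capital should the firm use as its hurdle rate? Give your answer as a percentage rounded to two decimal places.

6.58%

Total capital V = 2898 + 368 + 629 + 660 = 4555.
Equity: weight = 2898/4555 = 0.6362; cost = 7.94%.
Private placement notes: weight = 368/4555 = 0.0808; after-tax cost = 2.6% × (1 − 17.7%) = 2.1398%.
Bank debt: weight = 629/4555 = 0.1381; after-tax cost = 5.4% × (1 − 17.7%) = 4.4442%.
Term loan: weight = 660/4555 = 0.1449; after-tax cost = 6.2% × (1 − 17.7%) = 5.1026%.
WACC = 0.6362 × 7.9400% + 0.0808 × 2.1398% + 0.1381 × 4.4442% + 0.1449 × 5.1026% = 6.5775%.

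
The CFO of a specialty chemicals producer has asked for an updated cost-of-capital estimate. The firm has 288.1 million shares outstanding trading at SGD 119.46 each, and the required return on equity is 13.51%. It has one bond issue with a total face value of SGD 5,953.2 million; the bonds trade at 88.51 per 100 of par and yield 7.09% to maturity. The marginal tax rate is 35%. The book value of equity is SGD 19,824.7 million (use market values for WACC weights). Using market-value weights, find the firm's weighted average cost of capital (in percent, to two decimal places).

Market value of equity E = 119.46 × 288.1m = 34416.426m. Market value of debt D = 5953.2m × 88.51/100 = 5269.17732m.
Total capital V = 34416.426 + 5269.17732 = 39685.60332.
Equity: weight = 34416.426/39685.60332 = 0.8672; cost = 13.51%.
Bonds outstanding: weight = 5269.17732/39685.60332 = 0.1328; after-tax cost = 7.09% × (1 − 35%) = 4.6085%.
WACC = 0.8672 × 13.5100% + 0.1328 × 4.6085% = 12.3281%.

12.33%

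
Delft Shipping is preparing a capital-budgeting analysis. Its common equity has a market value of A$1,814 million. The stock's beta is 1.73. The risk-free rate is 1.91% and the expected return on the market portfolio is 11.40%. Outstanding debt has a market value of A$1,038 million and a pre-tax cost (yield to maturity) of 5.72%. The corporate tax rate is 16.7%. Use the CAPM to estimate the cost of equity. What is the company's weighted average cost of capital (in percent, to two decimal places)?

Market risk premium = 11.4% − 1.91% = 9.49%.
Cost of equity via CAPM: Re = 1.91% + 1.73 × 9.49% = 18.3277%.
Total capital V = 1814 + 1038 = 2852.
Equity: weight = 1814/2852 = 0.6360; cost = 18.3277%.
Debt: weight = 1038/2852 = 0.3640; after-tax cost = 5.72% × (1 − 16.7%) = 4.7648%.
WACC = 0.6360 × 18.3277% + 0.3640 × 4.7648% = 13.3914%.

13.39%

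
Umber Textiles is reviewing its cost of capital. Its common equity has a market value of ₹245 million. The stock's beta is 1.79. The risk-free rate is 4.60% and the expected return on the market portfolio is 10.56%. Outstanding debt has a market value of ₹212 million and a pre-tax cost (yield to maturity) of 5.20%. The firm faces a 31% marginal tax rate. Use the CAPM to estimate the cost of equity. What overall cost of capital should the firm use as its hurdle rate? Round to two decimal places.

9.85%

Market risk premium = 10.56% − 4.6% = 5.96%.
Cost of equity via CAPM: Re = 4.6% + 1.79 × 5.96% = 15.2684%.
Total capital V = 245 + 212 = 457.
Equity: weight = 245/457 = 0.5361; cost = 15.2684%.
Debt: weight = 212/457 = 0.4639; after-tax cost = 5.2% × (1 − 31%) = 3.5880%.
WACC = 0.5361 × 15.2684% + 0.4639 × 3.5880% = 9.8499%.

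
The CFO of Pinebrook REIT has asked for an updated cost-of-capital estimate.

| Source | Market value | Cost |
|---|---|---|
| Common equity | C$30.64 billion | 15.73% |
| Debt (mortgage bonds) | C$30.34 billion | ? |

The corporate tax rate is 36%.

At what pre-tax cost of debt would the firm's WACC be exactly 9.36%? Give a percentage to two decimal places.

Total capital V = 30.64 + 30.34 = 60.98.
Equity weight = 30.64/60.98 = 0.5025.
Mortgage bonds weight = 30.34/60.98 = 0.4975.
Equity contribution = 0.5025 × 15.73% = 7.9037%.
Remaining for debt = 9.36% − 7.9037% = 1.4563%.
Rd × (1 − 36%) × 0.4975 = 1.4563%  ⇒  Rd = 4.5735%.

4.57%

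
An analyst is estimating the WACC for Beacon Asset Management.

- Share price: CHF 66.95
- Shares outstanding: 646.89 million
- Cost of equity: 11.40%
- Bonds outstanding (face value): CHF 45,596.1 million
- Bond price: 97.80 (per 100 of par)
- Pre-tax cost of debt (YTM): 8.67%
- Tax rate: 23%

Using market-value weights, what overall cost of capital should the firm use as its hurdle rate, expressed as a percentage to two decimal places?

9.00%

Market value of equity E = 66.95 × 646.89m = 43309.2855m. Market value of debt D = 45596.1m × 97.8/100 = 44592.9858m.
Total capital V = 43309.2855 + 44592.9858 = 87902.2713.
Equity: weight = 43309.2855/87902.2713 = 0.4927; cost = 11.4%.
Bonds outstanding: weight = 44592.9858/87902.2713 = 0.5073; after-tax cost = 8.67% × (1 − 23%) = 6.6759%.
WACC = 0.4927 × 11.4000% + 0.5073 × 6.6759% = 9.0035%.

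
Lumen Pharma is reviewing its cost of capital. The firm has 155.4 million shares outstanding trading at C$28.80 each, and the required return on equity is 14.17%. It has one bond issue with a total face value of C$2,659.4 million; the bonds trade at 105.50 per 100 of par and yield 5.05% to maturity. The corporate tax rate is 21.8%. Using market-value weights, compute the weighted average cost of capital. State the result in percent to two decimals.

10.23%

Market value of equity E = 28.8 × 155.4m = 4475.52m. Market value of debt D = 2659.4m × 105.5/100 = 2805.667m.
Total capital V = 4475.52 + 2805.667 = 7281.187.
Equity: weight = 4475.52/7281.187 = 0.6147; cost = 14.17%.
Bonds outstanding: weight = 2805.667/7281.187 = 0.3853; after-tax cost = 5.05% × (1 − 21.8%) = 3.9491%.
WACC = 0.6147 × 14.1700% + 0.3853 × 3.9491% = 10.2316%.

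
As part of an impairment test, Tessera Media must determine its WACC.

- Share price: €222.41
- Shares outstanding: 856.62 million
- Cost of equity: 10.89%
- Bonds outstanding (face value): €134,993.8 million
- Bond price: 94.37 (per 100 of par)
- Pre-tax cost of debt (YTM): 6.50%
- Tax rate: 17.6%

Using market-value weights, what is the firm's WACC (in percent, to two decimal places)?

Market value of equity E = 222.41 × 856.62m = 190520.8542m. Market value of debt D = 134993.8m × 94.37/100 = 127393.64906m.
Total capital V = 190520.8542 + 127393.64906 = 317914.50326.
Equity: weight = 190520.8542/317914.50326 = 0.5993; cost = 10.89%.
Bonds outstanding: weight = 127393.64906/317914.50326 = 0.4007; after-tax cost = 6.5% × (1 − 17.6%) = 5.3560%.
WACC = 0.5993 × 10.8900% + 0.4007 × 5.3560% = 8.6724%.

8.67%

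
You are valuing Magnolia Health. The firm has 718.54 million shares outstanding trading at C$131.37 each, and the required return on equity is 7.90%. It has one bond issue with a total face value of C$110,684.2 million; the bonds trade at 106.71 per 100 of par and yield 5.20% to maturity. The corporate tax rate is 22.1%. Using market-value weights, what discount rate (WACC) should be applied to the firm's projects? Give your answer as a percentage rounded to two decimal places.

5.76%

Market value of equity E = 131.37 × 718.54m = 94394.5998m. Market value of debt D = 110684.2m × 106.71/100 = 118111.10982m.
Total capital V = 94394.5998 + 118111.10982 = 212505.70962.
Equity: weight = 94394.5998/212505.70962 = 0.4442; cost = 7.9%.
Bonds outstanding: weight = 118111.10982/212505.70962 = 0.5558; after-tax cost = 5.2% × (1 − 22.1%) = 4.0508%.
WACC = 0.4442 × 7.9000% + 0.5558 × 4.0508% = 5.7606%.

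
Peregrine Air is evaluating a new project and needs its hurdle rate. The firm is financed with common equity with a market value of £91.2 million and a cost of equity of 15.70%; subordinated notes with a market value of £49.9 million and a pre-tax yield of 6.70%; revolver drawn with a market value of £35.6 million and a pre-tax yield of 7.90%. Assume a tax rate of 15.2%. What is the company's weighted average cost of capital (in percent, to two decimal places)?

11.06%

Total capital V = 91.2 + 49.9 + 35.6 = 176.7.
Equity: weight = 91.2/176.7 = 0.5161; cost = 15.7%.
Subordinated notes: weight = 49.9/176.7 = 0.2824; after-tax cost = 6.7% × (1 − 15.2%) = 5.6816%.
Revolver drawn: weight = 35.6/176.7 = 0.2015; after-tax cost = 7.9% × (1 − 15.2%) = 6.6992%.
WACC = 0.5161 × 15.7000% + 0.2824 × 5.6816% + 0.2015 × 6.6992% = 11.0574%.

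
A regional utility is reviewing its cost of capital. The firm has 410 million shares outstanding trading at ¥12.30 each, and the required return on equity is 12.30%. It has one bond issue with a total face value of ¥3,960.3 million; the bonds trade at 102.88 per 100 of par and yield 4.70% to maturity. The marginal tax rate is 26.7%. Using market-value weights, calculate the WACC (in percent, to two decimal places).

8.34%

Market value of equity E = 12.3 × 410m = 5043m. Market value of debt D = 3960.3m × 102.88/100 = 4074.35664m.
Total capital V = 5043 + 4074.35664 = 9117.35664.
Equity: weight = 5043/9117.35664 = 0.5531; cost = 12.3%.
Bonds outstanding: weight = 4074.35664/9117.35664 = 0.4469; after-tax cost = 4.7% × (1 − 26.7%) = 3.4451%.
WACC = 0.5531 × 12.3000% + 0.4469 × 3.4451% = 8.3429%.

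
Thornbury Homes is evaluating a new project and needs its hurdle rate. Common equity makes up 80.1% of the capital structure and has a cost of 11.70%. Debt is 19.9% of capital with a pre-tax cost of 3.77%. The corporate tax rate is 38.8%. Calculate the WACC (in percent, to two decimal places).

After-tax cost of debt = 3.77% × (1 − 38.8%) = 2.3072%.
WACC = 0.801 × 11.7000% + 0.199 × 2.3072% = 9.8308%.

9.83%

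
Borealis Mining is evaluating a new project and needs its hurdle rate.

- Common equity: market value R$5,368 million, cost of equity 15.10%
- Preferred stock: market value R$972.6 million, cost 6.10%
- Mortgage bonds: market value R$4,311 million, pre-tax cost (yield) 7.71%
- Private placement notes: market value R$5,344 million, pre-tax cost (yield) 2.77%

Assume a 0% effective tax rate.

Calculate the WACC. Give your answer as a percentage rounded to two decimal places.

8.44%

Total capital V = 5368 + 972.6 + 4311 + 5344 = 15995.6.
Equity: weight = 5368/15995.6 = 0.3356; cost = 15.1%.
Preferred: weight = 972.6/15995.6 = 0.0608; cost = 6.1%.
Mortgage bonds: weight = 4311/15995.6 = 0.2695; after-tax cost = 7.71% × (1 − 0%) = 7.7100%.
Private placement notes: weight = 5344/15995.6 = 0.3341; after-tax cost = 2.77% × (1 − 0%) = 2.7700%.
WACC = 0.3356 × 15.1000% + 0.0608 × 6.1000% + 0.2695 × 7.7100% + 0.3341 × 2.7700% = 8.4417%.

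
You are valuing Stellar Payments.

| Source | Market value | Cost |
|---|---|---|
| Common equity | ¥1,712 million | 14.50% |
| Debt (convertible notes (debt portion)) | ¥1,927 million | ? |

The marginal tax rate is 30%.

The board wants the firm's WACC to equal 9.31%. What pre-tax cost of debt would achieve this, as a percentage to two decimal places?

Total capital V = 1712 + 1927 = 3639.
Equity weight = 1712/3639 = 0.4705.
Convertible notes (debt portion) weight = 1927/3639 = 0.5295.
Equity contribution = 0.4705 × 14.5% = 6.8217%.
Remaining for debt = 9.31% − 6.8217% = 2.4883%.
Rd × (1 − 30%) × 0.5295 = 2.4883%  ⇒  Rd = 6.7129%.

6.71%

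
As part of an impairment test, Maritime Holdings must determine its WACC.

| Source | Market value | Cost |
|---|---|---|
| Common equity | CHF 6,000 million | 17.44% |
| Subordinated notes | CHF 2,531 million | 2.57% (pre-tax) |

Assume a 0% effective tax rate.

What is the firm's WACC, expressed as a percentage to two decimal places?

13.03%

Total capital V = 6000 + 2531 = 8531.
Equity: weight = 6000/8531 = 0.7033; cost = 17.44%.
Subordinated notes: weight = 2531/8531 = 0.2967; after-tax cost = 2.57% × (1 − 0%) = 2.5700%.
WACC = 0.7033 × 17.4400% + 0.2967 × 2.5700% = 13.0283%.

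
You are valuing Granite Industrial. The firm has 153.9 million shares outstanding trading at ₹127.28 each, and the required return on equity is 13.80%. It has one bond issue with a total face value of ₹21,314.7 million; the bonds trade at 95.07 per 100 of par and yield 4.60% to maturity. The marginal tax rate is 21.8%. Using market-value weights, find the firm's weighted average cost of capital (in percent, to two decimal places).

Market value of equity E = 127.28 × 153.9m = 19588.392m. Market value of debt D = 21314.7m × 95.07/100 = 20263.88529m.
Total capital V = 19588.392 + 20263.88529 = 39852.27729.
Equity: weight = 19588.392/39852.27729 = 0.4915; cost = 13.8%.
Bonds outstanding: weight = 20263.88529/39852.27729 = 0.5085; after-tax cost = 4.6% × (1 − 21.8%) = 3.5972%.
WACC = 0.4915 × 13.8000% + 0.5085 × 3.5972% = 8.6121%.

8.61%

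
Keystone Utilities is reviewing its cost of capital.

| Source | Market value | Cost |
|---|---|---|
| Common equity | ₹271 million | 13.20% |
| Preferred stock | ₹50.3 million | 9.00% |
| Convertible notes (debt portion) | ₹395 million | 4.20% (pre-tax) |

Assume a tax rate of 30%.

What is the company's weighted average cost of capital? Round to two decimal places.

Total capital V = 271 + 50.3 + 395 = 716.3.
Equity: weight = 271/716.3 = 0.3783; cost = 13.2%.
Preferred: weight = 50.3/716.3 = 0.0702; cost = 9%.
Convertible notes (debt portion): weight = 395/716.3 = 0.5514; after-tax cost = 4.2% × (1 − 30%) = 2.9400%.
WACC = 0.3783 × 13.2000% + 0.0702 × 9.0000% + 0.5514 × 2.9400% = 7.2472%.

7.25%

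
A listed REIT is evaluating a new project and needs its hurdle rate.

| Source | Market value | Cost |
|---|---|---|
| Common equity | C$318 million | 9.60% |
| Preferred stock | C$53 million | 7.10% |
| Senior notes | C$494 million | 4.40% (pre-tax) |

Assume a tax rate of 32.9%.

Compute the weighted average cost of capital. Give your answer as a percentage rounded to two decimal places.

5.65%

Total capital V = 318 + 53 + 494 = 865.
Equity: weight = 318/865 = 0.3676; cost = 9.6%.
Preferred: weight = 53/865 = 0.0613; cost = 7.1%.
Senior notes: weight = 494/865 = 0.5711; after-tax cost = 4.4% × (1 − 32.9%) = 2.9524%.
WACC = 0.3676 × 9.6000% + 0.0613 × 7.1000% + 0.5711 × 2.9524% = 5.6504%.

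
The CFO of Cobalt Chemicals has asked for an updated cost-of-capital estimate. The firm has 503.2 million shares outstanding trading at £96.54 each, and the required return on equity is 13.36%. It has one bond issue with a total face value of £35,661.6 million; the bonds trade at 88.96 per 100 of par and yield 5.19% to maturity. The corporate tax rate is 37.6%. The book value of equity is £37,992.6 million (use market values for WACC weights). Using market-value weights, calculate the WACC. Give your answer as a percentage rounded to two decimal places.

Market value of equity E = 96.54 × 503.2m = 48578.928m. Market value of debt D = 35661.6m × 88.96/100 = 31724.55936m.
Total capital V = 48578.928 + 31724.55936 = 80303.48736.
Equity: weight = 48578.928/80303.48736 = 0.6049; cost = 13.36%.
Bonds outstanding: weight = 31724.55936/80303.48736 = 0.3951; after-tax cost = 5.19% × (1 − 37.6%) = 3.2386%.
WACC = 0.6049 × 13.3600% + 0.3951 × 3.2386% = 9.3614%.

9.36%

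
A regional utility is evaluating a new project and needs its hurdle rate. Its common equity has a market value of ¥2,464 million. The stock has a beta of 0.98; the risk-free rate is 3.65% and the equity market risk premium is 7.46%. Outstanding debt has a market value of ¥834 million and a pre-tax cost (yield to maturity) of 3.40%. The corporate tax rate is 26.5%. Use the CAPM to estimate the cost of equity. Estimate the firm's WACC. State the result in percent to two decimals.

Cost of equity via CAPM: Re = 3.65% + 0.98 × 7.46% = 10.9608%.
Total capital V = 2464 + 834 = 3298.
Equity: weight = 2464/3298 = 0.7471; cost = 10.9608%.
Debt: weight = 834/3298 = 0.2529; after-tax cost = 3.4% × (1 − 26.5%) = 2.4990%.
WACC = 0.7471 × 10.9608% + 0.2529 × 2.4990% = 8.8210%.

8.82%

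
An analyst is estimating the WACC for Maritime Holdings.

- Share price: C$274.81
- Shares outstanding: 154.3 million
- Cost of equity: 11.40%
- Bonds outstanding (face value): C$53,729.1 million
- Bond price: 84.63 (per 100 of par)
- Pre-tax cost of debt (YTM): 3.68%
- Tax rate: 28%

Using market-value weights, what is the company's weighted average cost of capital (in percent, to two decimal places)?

Market value of equity E = 274.81 × 154.3m = 42403.183m. Market value of debt D = 53729.1m × 84.63/100 = 45470.93733m.
Total capital V = 42403.183 + 45470.93733 = 87874.12033.
Equity: weight = 42403.183/87874.12033 = 0.4825; cost = 11.4%.
Bonds outstanding: weight = 45470.93733/87874.12033 = 0.5175; after-tax cost = 3.68% × (1 − 28%) = 2.6496%.
WACC = 0.4825 × 11.4000% + 0.5175 × 2.6496% = 6.8721%.

6.87%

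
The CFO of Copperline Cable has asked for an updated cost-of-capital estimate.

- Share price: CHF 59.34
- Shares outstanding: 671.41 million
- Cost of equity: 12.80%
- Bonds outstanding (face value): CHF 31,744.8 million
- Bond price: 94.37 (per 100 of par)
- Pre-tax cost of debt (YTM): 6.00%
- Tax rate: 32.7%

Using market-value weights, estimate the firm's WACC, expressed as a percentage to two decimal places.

Market value of equity E = 59.34 × 671.41m = 39841.4694m. Market value of debt D = 31744.8m × 94.37/100 = 29957.56776m.
Total capital V = 39841.4694 + 29957.56776 = 69799.03716.
Equity: weight = 39841.4694/69799.03716 = 0.5708; cost = 12.8%.
Bonds outstanding: weight = 29957.56776/69799.03716 = 0.4292; after-tax cost = 6% × (1 − 32.7%) = 4.0380%.
WACC = 0.5708 × 12.8000% + 0.4292 × 4.0380% = 9.0394%.

9.04%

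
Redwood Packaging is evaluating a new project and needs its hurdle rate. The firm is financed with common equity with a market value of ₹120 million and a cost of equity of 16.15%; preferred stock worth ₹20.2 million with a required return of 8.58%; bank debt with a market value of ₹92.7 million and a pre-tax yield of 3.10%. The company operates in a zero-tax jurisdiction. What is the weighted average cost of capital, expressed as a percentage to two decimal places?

Total capital V = 120 + 20.2 + 92.7 = 232.9.
Equity: weight = 120/232.9 = 0.5152; cost = 16.15%.
Preferred: weight = 20.2/232.9 = 0.0867; cost = 8.58%.
Bank debt: weight = 92.7/232.9 = 0.3980; after-tax cost = 3.1% × (1 − 0%) = 3.1000%.
WACC = 0.5152 × 16.1500% + 0.0867 × 8.5800% + 0.3980 × 3.1000% = 10.2992%.

10.30%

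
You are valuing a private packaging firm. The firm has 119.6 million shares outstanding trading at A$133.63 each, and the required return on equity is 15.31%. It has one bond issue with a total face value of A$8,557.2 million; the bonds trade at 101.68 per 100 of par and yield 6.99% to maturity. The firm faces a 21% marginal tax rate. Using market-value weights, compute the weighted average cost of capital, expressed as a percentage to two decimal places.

Market value of equity E = 133.63 × 119.6m = 15982.148m. Market value of debt D = 8557.2m × 101.68/100 = 8700.96096m.
Total capital V = 15982.148 + 8700.96096 = 24683.10896.
Equity: weight = 15982.148/24683.10896 = 0.6475; cost = 15.31%.
Bonds outstanding: weight = 8700.96096/24683.10896 = 0.3525; after-tax cost = 6.99% × (1 − 21%) = 5.5221%.
WACC = 0.6475 × 15.3100% + 0.3525 × 5.5221% = 11.8597%.

11.86%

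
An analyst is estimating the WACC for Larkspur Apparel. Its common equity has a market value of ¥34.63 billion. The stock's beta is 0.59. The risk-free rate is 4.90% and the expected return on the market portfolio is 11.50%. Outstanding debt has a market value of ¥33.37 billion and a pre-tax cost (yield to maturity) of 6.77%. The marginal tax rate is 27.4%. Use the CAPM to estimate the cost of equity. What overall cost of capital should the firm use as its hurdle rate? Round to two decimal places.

6.89%

Market risk premium = 11.5% − 4.9% = 6.6%.
Cost of equity via CAPM: Re = 4.9% + 0.59 × 6.6% = 8.7940%.
Total capital V = 34.63 + 33.37 = 68.
Equity: weight = 34.63/68 = 0.5093; cost = 8.794%.
Debt: weight = 33.37/68 = 0.4907; after-tax cost = 6.77% × (1 − 27.4%) = 4.9150%.
WACC = 0.5093 × 8.7940% + 0.4907 × 4.9150% = 6.8904%.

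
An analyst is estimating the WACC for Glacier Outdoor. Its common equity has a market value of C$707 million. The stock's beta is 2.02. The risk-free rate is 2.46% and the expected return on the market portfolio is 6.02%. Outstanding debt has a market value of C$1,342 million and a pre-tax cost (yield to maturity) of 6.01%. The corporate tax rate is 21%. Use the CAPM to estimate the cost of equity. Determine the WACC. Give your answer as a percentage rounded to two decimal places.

6.44%

Market risk premium = 6.02% − 2.46% = 3.56%.
Cost of equity via CAPM: Re = 2.46% + 2.02 × 3.56% = 9.6512%.
Total capital V = 707 + 1342 = 2049.
Equity: weight = 707/2049 = 0.3450; cost = 9.6512%.
Debt: weight = 1342/2049 = 0.6550; after-tax cost = 6.01% × (1 − 21%) = 4.7479%.
WACC = 0.3450 × 9.6512% + 0.6550 × 4.7479% = 6.4398%.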